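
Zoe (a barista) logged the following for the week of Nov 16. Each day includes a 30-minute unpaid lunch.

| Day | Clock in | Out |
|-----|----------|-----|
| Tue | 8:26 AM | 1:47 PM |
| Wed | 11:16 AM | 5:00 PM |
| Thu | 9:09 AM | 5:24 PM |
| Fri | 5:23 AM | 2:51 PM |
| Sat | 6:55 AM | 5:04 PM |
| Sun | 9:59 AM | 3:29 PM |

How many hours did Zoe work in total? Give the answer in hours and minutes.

41 h 27 min

Tue: 8:26 AM–1:47 PM = 5 h 21 min; less 30 min break → 4 h 51 min
Wed: 11:16 AM–5:00 PM = 5 h 44 min; less 30 min break → 5 h 14 min
Thu: 9:09 AM–5:24 PM = 8 h 15 min; less 30 min break → 7 h 45 min
Fri: 5:23 AM–2:51 PM = 9 h 28 min; less 30 min break → 8 h 58 min
Sat: 6:55 AM–5:04 PM = 10 h 9 min; less 30 min break → 9 h 39 min
Sun: 9:59 AM–3:29 PM = 5 h 30 min; less 30 min break → 5 h 0 min
Total: 4 h 51 min + 5 h 14 min + 7 h 45 min + 8 h 58 min + 9 h 39 min + 5 h 0 min = 41 h 27 min.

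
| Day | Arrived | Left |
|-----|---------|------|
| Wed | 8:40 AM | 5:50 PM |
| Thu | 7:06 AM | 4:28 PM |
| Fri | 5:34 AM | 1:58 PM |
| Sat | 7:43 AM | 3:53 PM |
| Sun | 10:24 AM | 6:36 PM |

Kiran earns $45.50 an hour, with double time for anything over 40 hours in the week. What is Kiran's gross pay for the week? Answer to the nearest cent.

$2120.30

Wed: 8:40 AM–5:50 PM = 9 h 10 min
Thu: 7:06 AM–4:28 PM = 9 h 22 min
Fri: 5:34 AM–1:58 PM = 8 h 24 min
Sat: 7:43 AM–3:53 PM = 8 h 10 min
Sun: 10:24 AM–6:36 PM = 8 h 12 min
Total worked: 43 h 18 min = 2598 min.
Regular 40 h 0 min = 2400 min at $45.50/h; overtime 3 h 18 min = 198 min at $91.00/h.
Pay = (2400 × $45.50 + 198 × $91.00) ÷ 60 = $2120.30.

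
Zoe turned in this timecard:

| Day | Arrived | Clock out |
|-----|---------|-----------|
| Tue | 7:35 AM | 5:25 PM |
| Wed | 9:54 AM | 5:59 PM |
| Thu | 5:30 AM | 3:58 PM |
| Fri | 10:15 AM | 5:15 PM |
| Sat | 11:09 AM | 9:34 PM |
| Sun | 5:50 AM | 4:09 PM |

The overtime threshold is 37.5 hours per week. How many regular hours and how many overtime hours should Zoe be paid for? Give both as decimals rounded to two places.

Tue: 7:35 AM–5:25 PM = 9 h 50 min
Wed: 9:54 AM–5:59 PM = 8 h 5 min
Thu: 5:30 AM–3:58 PM = 10 h 28 min
Fri: 10:15 AM–5:15 PM = 7 h 0 min
Sat: 11:09 AM–9:34 PM = 10 h 25 min
Sun: 5:50 AM–4:09 PM = 10 h 19 min
Total worked: 56 h 7 min = 56.12 h.
Threshold 37.5 h → overtime 18 h 37 min, regular 37 h 30 min.

Regular 37.50 hours, overtime 18.62 hours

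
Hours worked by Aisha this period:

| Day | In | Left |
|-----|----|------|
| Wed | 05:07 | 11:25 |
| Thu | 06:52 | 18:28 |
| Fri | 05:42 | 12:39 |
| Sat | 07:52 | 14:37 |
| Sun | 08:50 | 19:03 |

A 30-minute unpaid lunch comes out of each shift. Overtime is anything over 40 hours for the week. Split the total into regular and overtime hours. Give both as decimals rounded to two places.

Regular 39.32 hours, overtime 0.00 hours

Wed: 05:07–11:25 = 6 h 18 min; less 30 min break → 5 h 48 min
Thu: 06:52–18:28 = 11 h 36 min; less 30 min break → 11 h 6 min
Fri: 05:42–12:39 = 6 h 57 min; less 30 min break → 6 h 27 min
Sat: 07:52–14:37 = 6 h 45 min; less 30 min break → 6 h 15 min
Sun: 08:50–19:03 = 10 h 13 min; less 30 min break → 9 h 43 min
Total worked: 39 h 19 min = 39.32 h.
Threshold 40 h → overtime 0 h 0 min, regular 39 h 19 min.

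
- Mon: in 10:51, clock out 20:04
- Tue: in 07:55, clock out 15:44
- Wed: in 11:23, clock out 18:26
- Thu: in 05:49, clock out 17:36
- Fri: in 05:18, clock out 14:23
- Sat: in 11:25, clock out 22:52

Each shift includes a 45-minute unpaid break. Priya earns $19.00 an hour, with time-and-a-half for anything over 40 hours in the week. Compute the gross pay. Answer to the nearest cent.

$1099.15

Mon: 10:51–20:04 = 9 h 13 min; less 45 min break → 8 h 28 min
Tue: 07:55–15:44 = 7 h 49 min; less 45 min break → 7 h 4 min
Wed: 11:23–18:26 = 7 h 3 min; less 45 min break → 6 h 18 min
Thu: 05:49–17:36 = 11 h 47 min; less 45 min break → 11 h 2 min
Fri: 05:18–14:23 = 9 h 5 min; less 45 min break → 8 h 20 min
Sat: 11:25–22:52 = 11 h 27 min; less 45 min break → 10 h 42 min
Total worked: 51 h 54 min = 3114 min.
Regular 40 h 0 min = 2400 min at $19.00/h; overtime 11 h 54 min = 714 min at $28.50/h.
Pay = (2400 × $19.00 + 714 × $28.50) ÷ 60 = $1099.15.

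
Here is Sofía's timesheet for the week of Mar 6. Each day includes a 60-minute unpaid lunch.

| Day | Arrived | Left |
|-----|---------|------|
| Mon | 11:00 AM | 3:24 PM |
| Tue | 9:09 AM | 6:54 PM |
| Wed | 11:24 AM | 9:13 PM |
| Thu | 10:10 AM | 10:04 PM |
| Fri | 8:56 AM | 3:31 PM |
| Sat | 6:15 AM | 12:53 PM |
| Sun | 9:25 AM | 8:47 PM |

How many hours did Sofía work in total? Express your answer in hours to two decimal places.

53.45 hours

Mon: 11:00 AM–3:24 PM = 4 h 24 min; less 60 min break → 3 h 24 min
Tue: 9:09 AM–6:54 PM = 9 h 45 min; less 60 min break → 8 h 45 min
Wed: 11:24 AM–9:13 PM = 9 h 49 min; less 60 min break → 8 h 49 min
Thu: 10:10 AM–10:04 PM = 11 h 54 min; less 60 min break → 10 h 54 min
Fri: 8:56 AM–3:31 PM = 6 h 35 min; less 60 min break → 5 h 35 min
Sat: 6:15 AM–12:53 PM = 6 h 38 min; less 60 min break → 5 h 38 min
Sun: 9:25 AM–8:47 PM = 11 h 22 min; less 60 min break → 10 h 22 min
Total: 3 h 24 min + 8 h 45 min + 8 h 49 min + 10 h 54 min + 5 h 35 min + 5 h 38 min + 10 h 22 min = 53 h 27 min.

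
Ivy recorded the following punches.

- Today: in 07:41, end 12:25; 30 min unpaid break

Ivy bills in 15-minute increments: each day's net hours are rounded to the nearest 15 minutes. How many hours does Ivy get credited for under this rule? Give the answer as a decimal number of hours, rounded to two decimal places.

Today: 07:41–12:25 = 4 h 44 min − 30 min = 4 h 14 min → rounds to 4 h 15 min

4.25 hours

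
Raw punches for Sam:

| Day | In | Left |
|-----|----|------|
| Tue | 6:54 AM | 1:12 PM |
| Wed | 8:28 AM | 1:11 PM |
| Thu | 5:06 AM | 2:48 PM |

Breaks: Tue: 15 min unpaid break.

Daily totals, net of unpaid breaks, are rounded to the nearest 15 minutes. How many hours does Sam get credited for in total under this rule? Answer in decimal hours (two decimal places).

20.50 hours

Tue: 6:54 AM–1:12 PM = 6 h 18 min − 15 min = 6 h 3 min → rounds to 6 h 0 min
Wed: 8:28 AM–1:11 PM = 4 h 43 min → rounds to 4 h 45 min
Thu: 5:06 AM–2:48 PM = 9 h 42 min → rounds to 9 h 45 min
Total credited: 20 h 30 min.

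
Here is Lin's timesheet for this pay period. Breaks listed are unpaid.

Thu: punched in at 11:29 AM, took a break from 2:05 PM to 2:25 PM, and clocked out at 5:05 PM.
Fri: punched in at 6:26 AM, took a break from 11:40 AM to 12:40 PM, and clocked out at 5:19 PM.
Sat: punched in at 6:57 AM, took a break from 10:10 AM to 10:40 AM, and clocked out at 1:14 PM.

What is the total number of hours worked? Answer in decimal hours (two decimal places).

20.93 hours

Thu: 11:29 AM–5:05 PM = 5 h 36 min; less 20 min break → 5 h 16 min
Fri: 6:26 AM–5:19 PM = 10 h 53 min; less 60 min break → 9 h 53 min
Sat: 6:57 AM–1:14 PM = 6 h 17 min; less 30 min break → 5 h 47 min
Total: 5 h 16 min + 9 h 53 min + 5 h 47 min = 20 h 56 min.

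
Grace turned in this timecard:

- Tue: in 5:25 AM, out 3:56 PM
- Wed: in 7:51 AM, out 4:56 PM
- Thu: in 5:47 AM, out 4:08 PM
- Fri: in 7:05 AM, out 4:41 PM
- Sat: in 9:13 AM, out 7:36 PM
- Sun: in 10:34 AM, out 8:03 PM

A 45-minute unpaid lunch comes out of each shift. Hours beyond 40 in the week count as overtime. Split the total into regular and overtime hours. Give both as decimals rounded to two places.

Regular 40.00 hours, overtime 14.92 hours

Tue: 5:25 AM–3:56 PM = 10 h 31 min; less 45 min break → 9 h 46 min
Wed: 7:51 AM–4:56 PM = 9 h 5 min; less 45 min break → 8 h 20 min
Thu: 5:47 AM–4:08 PM = 10 h 21 min; less 45 min break → 9 h 36 min
Fri: 7:05 AM–4:41 PM = 9 h 36 min; less 45 min break → 8 h 51 min
Sat: 9:13 AM–7:36 PM = 10 h 23 min; less 45 min break → 9 h 38 min
Sun: 10:34 AM–8:03 PM = 9 h 29 min; less 45 min break → 8 h 44 min
Total worked: 54 h 55 min = 54.92 h.
Threshold 40 h → overtime 14 h 55 min, regular 40 h 0 min.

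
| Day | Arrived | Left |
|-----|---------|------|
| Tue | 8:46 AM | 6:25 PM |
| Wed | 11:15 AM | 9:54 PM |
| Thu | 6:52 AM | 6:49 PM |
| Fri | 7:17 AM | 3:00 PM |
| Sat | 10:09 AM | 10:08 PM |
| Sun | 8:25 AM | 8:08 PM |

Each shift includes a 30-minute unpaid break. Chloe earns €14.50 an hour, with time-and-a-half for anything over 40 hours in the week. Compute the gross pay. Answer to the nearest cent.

€1029.50

Tue: 8:46 AM–6:25 PM = 9 h 39 min; less 30 min break → 9 h 9 min
Wed: 11:15 AM–9:54 PM = 10 h 39 min; less 30 min break → 10 h 9 min
Thu: 6:52 AM–6:49 PM = 11 h 57 min; less 30 min break → 11 h 27 min
Fri: 7:17 AM–3:00 PM = 7 h 43 min; less 30 min break → 7 h 13 min
Sat: 10:09 AM–10:08 PM = 11 h 59 min; less 30 min break → 11 h 29 min
Sun: 8:25 AM–8:08 PM = 11 h 43 min; less 30 min break → 11 h 13 min
Total worked: 60 h 40 min = 3640 min.
Regular 40 h 0 min = 2400 min at €14.50/h; overtime 20 h 40 min = 1240 min at €21.75/h.
Pay = (2400 × €14.50 + 1240 × €21.75) ÷ 60 = €1029.50.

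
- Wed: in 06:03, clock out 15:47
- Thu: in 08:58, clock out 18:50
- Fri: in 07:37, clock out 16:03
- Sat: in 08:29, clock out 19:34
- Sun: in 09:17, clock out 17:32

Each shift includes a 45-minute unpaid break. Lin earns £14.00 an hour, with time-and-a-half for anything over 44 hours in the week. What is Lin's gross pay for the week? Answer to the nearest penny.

£610.63

Wed: 06:03–15:47 = 9 h 44 min; less 45 min break → 8 h 59 min
Thu: 08:58–18:50 = 9 h 52 min; less 45 min break → 9 h 7 min
Fri: 07:37–16:03 = 8 h 26 min; less 45 min break → 7 h 41 min
Sat: 08:29–19:34 = 11 h 5 min; less 45 min break → 10 h 20 min
Sun: 09:17–17:32 = 8 h 15 min; less 45 min break → 7 h 30 min
Total worked: 43 h 37 min = 2617 min.
Regular 43 h 37 min = 2617 min at £14.00/h; overtime 0 h 0 min = 0 min at £21.00/h.
Pay = (2617 × £14.00 + 0 × £21.00) ÷ 60 = £610.63.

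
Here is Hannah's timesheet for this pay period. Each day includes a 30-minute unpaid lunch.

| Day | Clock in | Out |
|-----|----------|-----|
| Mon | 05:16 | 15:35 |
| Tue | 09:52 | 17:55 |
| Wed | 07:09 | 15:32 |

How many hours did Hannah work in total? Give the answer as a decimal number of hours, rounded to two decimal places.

25.25 hours

Mon: 05:16–15:35 = 10 h 19 min; less 30 min break → 9 h 49 min
Tue: 09:52–17:55 = 8 h 3 min; less 30 min break → 7 h 33 min
Wed: 07:09–15:32 = 8 h 23 min; less 30 min break → 7 h 53 min
Total: 9 h 49 min + 7 h 33 min + 7 h 53 min = 25 h 15 min.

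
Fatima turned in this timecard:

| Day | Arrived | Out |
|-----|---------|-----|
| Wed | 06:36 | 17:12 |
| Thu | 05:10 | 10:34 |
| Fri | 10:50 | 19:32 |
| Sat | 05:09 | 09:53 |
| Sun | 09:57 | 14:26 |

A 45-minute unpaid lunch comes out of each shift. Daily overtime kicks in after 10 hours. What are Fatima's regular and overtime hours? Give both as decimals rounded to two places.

Regular 30.17 hours, overtime 0.00 hours

Wed: 06:36–17:12 = 10 h 36 min; less 45 min break → 9 h 51 min
Thu: 05:10–10:34 = 5 h 24 min; less 45 min break → 4 h 39 min
Fri: 10:50–19:32 = 8 h 42 min; less 45 min break → 7 h 57 min
Sat: 05:09–09:53 = 4 h 44 min; less 45 min break → 3 h 59 min
Sun: 09:57–14:26 = 4 h 29 min; less 45 min break → 3 h 44 min
Wed reg 9 h 51 min / OT 0 h 0 min; Thu reg 4 h 39 min / OT 0 h 0 min; Fri reg 7 h 57 min / OT 0 h 0 min; Sat reg 3 h 59 min / OT 0 h 0 min; Sun reg 3 h 44 min / OT 0 h 0 min.
Totals: regular 30 h 10 min, overtime 0 h 0 min.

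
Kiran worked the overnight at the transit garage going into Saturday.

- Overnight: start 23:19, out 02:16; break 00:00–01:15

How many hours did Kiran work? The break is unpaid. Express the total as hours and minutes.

1 h 42 min

Overnight: 23:19 → midnight = 0 h 41 min; midnight → 02:16 = 2 h 16 min; span 2 h 57 min; less 75 min break → 1 h 42 min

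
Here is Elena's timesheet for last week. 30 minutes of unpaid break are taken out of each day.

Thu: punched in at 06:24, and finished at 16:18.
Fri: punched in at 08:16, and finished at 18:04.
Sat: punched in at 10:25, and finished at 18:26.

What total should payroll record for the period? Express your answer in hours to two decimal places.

26.22 hours

Thu: 06:24–16:18 = 9 h 54 min; less 30 min break → 9 h 24 min
Fri: 08:16–18:04 = 9 h 48 min; less 30 min break → 9 h 18 min
Sat: 10:25–18:26 = 8 h 1 min; less 30 min break → 7 h 31 min
Total: 9 h 24 min + 9 h 18 min + 7 h 31 min = 26 h 13 min.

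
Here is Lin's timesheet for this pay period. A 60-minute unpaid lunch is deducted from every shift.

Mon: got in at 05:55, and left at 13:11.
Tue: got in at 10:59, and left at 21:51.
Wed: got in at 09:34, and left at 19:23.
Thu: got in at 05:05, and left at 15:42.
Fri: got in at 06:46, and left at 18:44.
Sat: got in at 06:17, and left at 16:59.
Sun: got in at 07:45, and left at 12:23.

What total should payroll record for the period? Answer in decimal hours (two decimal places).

Mon: 05:55–13:11 = 7 h 16 min; less 60 min break → 6 h 16 min
Tue: 10:59–21:51 = 10 h 52 min; less 60 min break → 9 h 52 min
Wed: 09:34–19:23 = 9 h 49 min; less 60 min break → 8 h 49 min
Thu: 05:05–15:42 = 10 h 37 min; less 60 min break → 9 h 37 min
Fri: 06:46–18:44 = 11 h 58 min; less 60 min break → 10 h 58 min
Sat: 06:17–16:59 = 10 h 42 min; less 60 min break → 9 h 42 min
Sun: 07:45–12:23 = 4 h 38 min; less 60 min break → 3 h 38 min
Total: 6 h 16 min + 9 h 52 min + 8 h 49 min + 9 h 37 min + 10 h 58 min + 9 h 42 min + 3 h 38 min = 58 h 52 min.

58.87 hours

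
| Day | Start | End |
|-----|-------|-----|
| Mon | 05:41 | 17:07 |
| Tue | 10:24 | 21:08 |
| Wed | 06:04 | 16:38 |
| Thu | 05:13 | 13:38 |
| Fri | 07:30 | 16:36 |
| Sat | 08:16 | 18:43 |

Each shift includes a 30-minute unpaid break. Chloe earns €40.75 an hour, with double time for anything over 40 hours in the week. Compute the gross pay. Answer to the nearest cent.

€3072.55

Mon: 05:41–17:07 = 11 h 26 min; less 30 min break → 10 h 56 min
Tue: 10:24–21:08 = 10 h 44 min; less 30 min break → 10 h 14 min
Wed: 06:04–16:38 = 10 h 34 min; less 30 min break → 10 h 4 min
Thu: 05:13–13:38 = 8 h 25 min; less 30 min break → 7 h 55 min
Fri: 07:30–16:36 = 9 h 6 min; less 30 min break → 8 h 36 min
Sat: 08:16–18:43 = 10 h 27 min; less 30 min break → 9 h 57 min
Total worked: 57 h 42 min = 3462 min.
Regular 40 h 0 min = 2400 min at €40.75/h; overtime 17 h 42 min = 1062 min at €81.50/h.
Pay = (2400 × €40.75 + 1062 × €81.50) ÷ 60 = €3072.55.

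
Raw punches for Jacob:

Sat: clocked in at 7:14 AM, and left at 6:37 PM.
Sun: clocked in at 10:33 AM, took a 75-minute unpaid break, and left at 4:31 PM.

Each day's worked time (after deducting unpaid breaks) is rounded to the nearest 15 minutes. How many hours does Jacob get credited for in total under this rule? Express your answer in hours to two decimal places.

16.25 hours

Sat: 7:14 AM–6:37 PM = 11 h 23 min → rounds to 11 h 30 min
Sun: 10:33 AM–4:31 PM = 5 h 58 min − 75 min = 4 h 43 min → rounds to 4 h 45 min
Total credited: 16 h 15 min.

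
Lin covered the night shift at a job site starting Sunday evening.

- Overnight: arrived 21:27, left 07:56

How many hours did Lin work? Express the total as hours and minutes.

Overnight: 21:27 → midnight = 2 h 33 min; midnight → 07:56 = 7 h 56 min; span 10 h 29 min

10 h 29 min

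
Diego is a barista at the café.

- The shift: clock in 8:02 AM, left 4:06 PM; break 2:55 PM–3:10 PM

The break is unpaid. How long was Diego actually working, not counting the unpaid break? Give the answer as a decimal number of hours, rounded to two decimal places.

The shift: 8:02 AM–4:06 PM = 8 h 4 min; less 15 min break → 7 h 49 min

7.82 hours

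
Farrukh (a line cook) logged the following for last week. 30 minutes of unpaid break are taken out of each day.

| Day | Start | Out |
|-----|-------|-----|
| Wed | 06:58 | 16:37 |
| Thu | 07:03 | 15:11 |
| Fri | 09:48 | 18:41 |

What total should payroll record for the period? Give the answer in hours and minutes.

25 h 10 min

Wed: 06:58–16:37 = 9 h 39 min; less 30 min break → 9 h 9 min
Thu: 07:03–15:11 = 8 h 8 min; less 30 min break → 7 h 38 min
Fri: 09:48–18:41 = 8 h 53 min; less 30 min break → 8 h 23 min
Total: 9 h 9 min + 7 h 38 min + 8 h 23 min = 25 h 10 min.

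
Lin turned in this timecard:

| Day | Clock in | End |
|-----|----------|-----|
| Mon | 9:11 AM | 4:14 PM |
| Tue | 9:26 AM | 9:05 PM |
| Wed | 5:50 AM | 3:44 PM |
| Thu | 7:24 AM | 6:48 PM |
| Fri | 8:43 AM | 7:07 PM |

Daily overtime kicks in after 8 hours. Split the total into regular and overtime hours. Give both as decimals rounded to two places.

Mon: 9:11 AM–4:14 PM = 7 h 3 min
Tue: 9:26 AM–9:05 PM = 11 h 39 min
Wed: 5:50 AM–3:44 PM = 9 h 54 min
Thu: 7:24 AM–6:48 PM = 11 h 24 min
Fri: 8:43 AM–7:07 PM = 10 h 24 min
Mon reg 7 h 3 min / OT 0 h 0 min; Tue reg 8 h 0 min / OT 3 h 39 min; Wed reg 8 h 0 min / OT 1 h 54 min; Thu reg 8 h 0 min / OT 3 h 24 min; Fri reg 8 h 0 min / OT 2 h 24 min.
Totals: regular 39 h 3 min, overtime 11 h 21 min.

Regular 39.05 hours, overtime 11.35 hours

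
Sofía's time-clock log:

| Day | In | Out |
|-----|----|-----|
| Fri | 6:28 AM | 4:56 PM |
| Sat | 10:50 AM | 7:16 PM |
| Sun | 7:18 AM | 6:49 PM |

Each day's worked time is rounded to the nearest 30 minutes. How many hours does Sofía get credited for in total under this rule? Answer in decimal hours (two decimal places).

Fri: 6:28 AM–4:56 PM = 10 h 28 min → rounds to 10 h 30 min
Sat: 10:50 AM–7:16 PM = 8 h 26 min → rounds to 8 h 30 min
Sun: 7:18 AM–6:49 PM = 11 h 31 min → rounds to 11 h 30 min
Total credited: 30 h 30 min.

30.50 hours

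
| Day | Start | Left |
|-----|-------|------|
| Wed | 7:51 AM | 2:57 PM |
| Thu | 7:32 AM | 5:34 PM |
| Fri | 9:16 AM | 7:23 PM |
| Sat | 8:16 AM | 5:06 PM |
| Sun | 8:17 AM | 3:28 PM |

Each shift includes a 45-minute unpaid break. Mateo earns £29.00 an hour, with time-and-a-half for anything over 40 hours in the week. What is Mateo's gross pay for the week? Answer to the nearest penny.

Wed: 7:51 AM–2:57 PM = 7 h 6 min; less 45 min break → 6 h 21 min
Thu: 7:32 AM–5:34 PM = 10 h 2 min; less 45 min break → 9 h 17 min
Fri: 9:16 AM–7:23 PM = 10 h 7 min; less 45 min break → 9 h 22 min
Sat: 8:16 AM–5:06 PM = 8 h 50 min; less 45 min break → 8 h 5 min
Sun: 8:17 AM–3:28 PM = 7 h 11 min; less 45 min break → 6 h 26 min
Total worked: 39 h 31 min = 2371 min.
Regular 39 h 31 min = 2371 min at £29.00/h; overtime 0 h 0 min = 0 min at £43.50/h.
Pay = (2371 × £29.00 + 0 × £43.50) ÷ 60 = £1145.98.

£1145.98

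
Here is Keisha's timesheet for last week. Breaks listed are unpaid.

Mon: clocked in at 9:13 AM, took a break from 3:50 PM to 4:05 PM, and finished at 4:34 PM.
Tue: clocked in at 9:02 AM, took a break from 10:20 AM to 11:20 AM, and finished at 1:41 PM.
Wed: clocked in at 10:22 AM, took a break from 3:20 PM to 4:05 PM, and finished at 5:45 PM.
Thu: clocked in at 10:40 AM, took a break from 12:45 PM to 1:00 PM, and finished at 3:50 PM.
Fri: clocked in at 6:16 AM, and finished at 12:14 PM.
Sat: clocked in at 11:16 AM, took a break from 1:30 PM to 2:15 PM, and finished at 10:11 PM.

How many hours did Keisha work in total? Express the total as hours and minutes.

Mon: 9:13 AM–4:34 PM = 7 h 21 min; less 15 min break → 7 h 6 min
Tue: 9:02 AM–1:41 PM = 4 h 39 min; less 60 min break → 3 h 39 min
Wed: 10:22 AM–5:45 PM = 7 h 23 min; less 45 min break → 6 h 38 min
Thu: 10:40 AM–3:50 PM = 5 h 10 min; less 15 min break → 4 h 55 min
Fri: 6:16 AM–12:14 PM = 5 h 58 min
Sat: 11:16 AM–10:11 PM = 10 h 55 min; less 45 min break → 10 h 10 min
Total: 7 h 6 min + 3 h 39 min + 6 h 38 min + 4 h 55 min + 5 h 58 min + 10 h 10 min = 38 h 26 min.

38 h 26 min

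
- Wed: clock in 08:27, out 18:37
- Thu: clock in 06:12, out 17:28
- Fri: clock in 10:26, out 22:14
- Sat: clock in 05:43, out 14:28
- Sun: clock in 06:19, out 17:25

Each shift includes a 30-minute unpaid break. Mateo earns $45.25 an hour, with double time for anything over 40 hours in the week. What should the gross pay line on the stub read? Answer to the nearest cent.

Wed: 08:27–18:37 = 10 h 10 min; less 30 min break → 9 h 40 min
Thu: 06:12–17:28 = 11 h 16 min; less 30 min break → 10 h 46 min
Fri: 10:26–22:14 = 11 h 48 min; less 30 min break → 11 h 18 min
Sat: 05:43–14:28 = 8 h 45 min; less 30 min break → 8 h 15 min
Sun: 06:19–17:25 = 11 h 6 min; less 30 min break → 10 h 36 min
Total worked: 50 h 35 min = 3035 min.
Regular 40 h 0 min = 2400 min at $45.25/h; overtime 10 h 35 min = 635 min at $90.50/h.
Pay = (2400 × $45.25 + 635 × $90.50) ÷ 60 = $2767.79.

$2767.79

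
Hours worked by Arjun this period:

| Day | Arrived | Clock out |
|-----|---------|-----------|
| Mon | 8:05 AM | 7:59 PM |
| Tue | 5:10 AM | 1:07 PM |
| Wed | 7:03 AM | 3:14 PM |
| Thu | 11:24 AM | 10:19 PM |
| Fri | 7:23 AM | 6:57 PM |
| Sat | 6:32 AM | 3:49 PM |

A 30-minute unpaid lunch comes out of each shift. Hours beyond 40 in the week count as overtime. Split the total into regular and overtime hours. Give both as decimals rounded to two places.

Regular 40.00 hours, overtime 16.80 hours

Mon: 8:05 AM–7:59 PM = 11 h 54 min; less 30 min break → 11 h 24 min
Tue: 5:10 AM–1:07 PM = 7 h 57 min; less 30 min break → 7 h 27 min
Wed: 7:03 AM–3:14 PM = 8 h 11 min; less 30 min break → 7 h 41 min
Thu: 11:24 AM–10:19 PM = 10 h 55 min; less 30 min break → 10 h 25 min
Fri: 7:23 AM–6:57 PM = 11 h 34 min; less 30 min break → 11 h 4 min
Sat: 6:32 AM–3:49 PM = 9 h 17 min; less 30 min break → 8 h 47 min
Total worked: 56 h 48 min = 56.80 h.
Threshold 40 h → overtime 16 h 48 min, regular 40 h 0 min.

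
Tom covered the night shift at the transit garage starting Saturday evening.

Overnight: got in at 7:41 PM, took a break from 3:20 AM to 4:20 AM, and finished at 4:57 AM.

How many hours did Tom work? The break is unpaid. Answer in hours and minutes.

Overnight: 7:41 PM → midnight = 4 h 19 min; midnight → 4:57 AM = 4 h 57 min; span 9 h 16 min; less 60 min break → 8 h 16 min

8 h 16 min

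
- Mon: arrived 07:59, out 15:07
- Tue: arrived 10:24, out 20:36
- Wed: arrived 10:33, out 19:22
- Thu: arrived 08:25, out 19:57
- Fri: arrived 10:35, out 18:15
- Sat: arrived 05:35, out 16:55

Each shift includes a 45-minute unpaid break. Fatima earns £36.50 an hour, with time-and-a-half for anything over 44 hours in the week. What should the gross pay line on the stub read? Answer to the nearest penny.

£2054.04

Mon: 07:59–15:07 = 7 h 8 min; less 45 min break → 6 h 23 min
Tue: 10:24–20:36 = 10 h 12 min; less 45 min break → 9 h 27 min
Wed: 10:33–19:22 = 8 h 49 min; less 45 min break → 8 h 4 min
Thu: 08:25–19:57 = 11 h 32 min; less 45 min break → 10 h 47 min
Fri: 10:35–18:15 = 7 h 40 min; less 45 min break → 6 h 55 min
Sat: 05:35–16:55 = 11 h 20 min; less 45 min break → 10 h 35 min
Total worked: 52 h 11 min = 3131 min.
Regular 44 h 0 min = 2640 min at £36.50/h; overtime 8 h 11 min = 491 min at £54.75/h.
Pay = (2640 × £36.50 + 491 × £54.75) ÷ 60 = £2054.04.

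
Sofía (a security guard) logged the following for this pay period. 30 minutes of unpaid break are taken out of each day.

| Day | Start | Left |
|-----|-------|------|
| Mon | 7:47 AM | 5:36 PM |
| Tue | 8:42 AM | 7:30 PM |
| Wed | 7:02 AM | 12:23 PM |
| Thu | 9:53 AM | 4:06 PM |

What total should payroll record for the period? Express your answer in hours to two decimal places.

Mon: 7:47 AM–5:36 PM = 9 h 49 min; less 30 min break → 9 h 19 min
Tue: 8:42 AM–7:30 PM = 10 h 48 min; less 30 min break → 10 h 18 min
Wed: 7:02 AM–12:23 PM = 5 h 21 min; less 30 min break → 4 h 51 min
Thu: 9:53 AM–4:06 PM = 6 h 13 min; less 30 min break → 5 h 43 min
Total: 9 h 19 min + 10 h 18 min + 4 h 51 min + 5 h 43 min = 30 h 11 min.

30.18 hours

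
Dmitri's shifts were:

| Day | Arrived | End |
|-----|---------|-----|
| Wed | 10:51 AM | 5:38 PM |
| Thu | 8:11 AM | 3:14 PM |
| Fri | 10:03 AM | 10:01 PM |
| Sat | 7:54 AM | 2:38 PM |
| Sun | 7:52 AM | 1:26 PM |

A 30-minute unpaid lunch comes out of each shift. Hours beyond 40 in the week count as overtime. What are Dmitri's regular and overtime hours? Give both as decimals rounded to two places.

Regular 35.60 hours, overtime 0.00 hours

Wed: 10:51 AM–5:38 PM = 6 h 47 min; less 30 min break → 6 h 17 min
Thu: 8:11 AM–3:14 PM = 7 h 3 min; less 30 min break → 6 h 33 min
Fri: 10:03 AM–10:01 PM = 11 h 58 min; less 30 min break → 11 h 28 min
Sat: 7:54 AM–2:38 PM = 6 h 44 min; less 30 min break → 6 h 14 min
Sun: 7:52 AM–1:26 PM = 5 h 34 min; less 30 min break → 5 h 4 min
Total worked: 35 h 36 min = 35.60 h.
Threshold 40 h → overtime 0 h 0 min, regular 35 h 36 min.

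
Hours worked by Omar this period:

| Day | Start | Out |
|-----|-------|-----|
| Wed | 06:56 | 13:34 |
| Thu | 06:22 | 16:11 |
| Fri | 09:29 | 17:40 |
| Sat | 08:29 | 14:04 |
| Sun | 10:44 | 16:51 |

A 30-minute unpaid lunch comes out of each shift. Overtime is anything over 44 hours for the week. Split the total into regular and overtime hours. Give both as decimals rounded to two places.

Wed: 06:56–13:34 = 6 h 38 min; less 30 min break → 6 h 8 min
Thu: 06:22–16:11 = 9 h 49 min; less 30 min break → 9 h 19 min
Fri: 09:29–17:40 = 8 h 11 min; less 30 min break → 7 h 41 min
Sat: 08:29–14:04 = 5 h 35 min; less 30 min break → 5 h 5 min
Sun: 10:44–16:51 = 6 h 7 min; less 30 min break → 5 h 37 min
Total worked: 33 h 50 min = 33.83 h.
Threshold 44 h → overtime 0 h 0 min, regular 33 h 50 min.

Regular 33.83 hours, overtime 0.00 hours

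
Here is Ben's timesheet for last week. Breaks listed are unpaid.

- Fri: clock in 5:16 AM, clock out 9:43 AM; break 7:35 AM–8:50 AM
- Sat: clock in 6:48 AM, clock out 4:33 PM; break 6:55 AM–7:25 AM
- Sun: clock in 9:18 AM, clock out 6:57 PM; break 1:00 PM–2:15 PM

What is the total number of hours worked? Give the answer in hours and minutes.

20 h 51 min

Fri: 5:16 AM–9:43 AM = 4 h 27 min; less 75 min break → 3 h 12 min
Sat: 6:48 AM–4:33 PM = 9 h 45 min; less 30 min break → 9 h 15 min
Sun: 9:18 AM–6:57 PM = 9 h 39 min; less 75 min break → 8 h 24 min
Total: 3 h 12 min + 9 h 15 min + 8 h 24 min = 20 h 51 min.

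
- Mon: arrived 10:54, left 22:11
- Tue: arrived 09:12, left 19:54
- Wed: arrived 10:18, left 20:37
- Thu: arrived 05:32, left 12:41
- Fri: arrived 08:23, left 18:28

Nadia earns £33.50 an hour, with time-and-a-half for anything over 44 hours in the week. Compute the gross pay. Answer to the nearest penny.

£1752.05

Mon: 10:54–22:11 = 11 h 17 min
Tue: 09:12–19:54 = 10 h 42 min
Wed: 10:18–20:37 = 10 h 19 min
Thu: 05:32–12:41 = 7 h 9 min
Fri: 08:23–18:28 = 10 h 5 min
Total worked: 49 h 32 min = 2972 min.
Regular 44 h 0 min = 2640 min at £33.50/h; overtime 5 h 32 min = 332 min at £50.25/h.
Pay = (2640 × £33.50 + 332 × £50.25) ÷ 60 = £1752.05.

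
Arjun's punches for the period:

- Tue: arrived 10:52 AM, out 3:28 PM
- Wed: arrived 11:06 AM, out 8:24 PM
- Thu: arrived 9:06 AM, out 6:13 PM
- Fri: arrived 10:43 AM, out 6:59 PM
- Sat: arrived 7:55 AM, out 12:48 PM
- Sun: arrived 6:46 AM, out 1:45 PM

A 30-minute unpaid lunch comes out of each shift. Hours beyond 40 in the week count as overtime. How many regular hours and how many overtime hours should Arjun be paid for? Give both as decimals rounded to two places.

Regular 40.00 hours, overtime 0.15 hours

Tue: 10:52 AM–3:28 PM = 4 h 36 min; less 30 min break → 4 h 6 min
Wed: 11:06 AM–8:24 PM = 9 h 18 min; less 30 min break → 8 h 48 min
Thu: 9:06 AM–6:13 PM = 9 h 7 min; less 30 min break → 8 h 37 min
Fri: 10:43 AM–6:59 PM = 8 h 16 min; less 30 min break → 7 h 46 min
Sat: 7:55 AM–12:48 PM = 4 h 53 min; less 30 min break → 4 h 23 min
Sun: 6:46 AM–1:45 PM = 6 h 59 min; less 30 min break → 6 h 29 min
Total worked: 40 h 9 min = 40.15 h.
Threshold 40 h → overtime 0 h 9 min, regular 40 h 0 min.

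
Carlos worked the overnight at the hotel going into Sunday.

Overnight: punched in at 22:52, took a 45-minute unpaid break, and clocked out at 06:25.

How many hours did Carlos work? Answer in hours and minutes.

Overnight: 22:52 → midnight = 1 h 8 min; midnight → 06:25 = 6 h 25 min; span 7 h 33 min; less 45 min break → 6 h 48 min

6 h 48 min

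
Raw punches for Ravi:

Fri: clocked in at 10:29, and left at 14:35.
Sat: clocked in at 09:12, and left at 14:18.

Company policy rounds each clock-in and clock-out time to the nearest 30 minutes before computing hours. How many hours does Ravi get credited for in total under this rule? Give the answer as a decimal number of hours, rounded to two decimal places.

9.50 hours

Fri: in 10:29→10:30, out 14:35→14:30; 4 h 0 min
Sat: in 09:12→09:00, out 14:18→14:30; 5 h 30 min
Total credited: 9 h 30 min.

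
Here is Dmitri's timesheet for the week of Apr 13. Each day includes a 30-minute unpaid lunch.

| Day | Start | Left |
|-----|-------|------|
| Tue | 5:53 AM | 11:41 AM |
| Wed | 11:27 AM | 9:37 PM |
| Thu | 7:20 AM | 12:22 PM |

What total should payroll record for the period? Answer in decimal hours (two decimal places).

19.50 hours

Tue: 5:53 AM–11:41 AM = 5 h 48 min; less 30 min break → 5 h 18 min
Wed: 11:27 AM–9:37 PM = 10 h 10 min; less 30 min break → 9 h 40 min
Thu: 7:20 AM–12:22 PM = 5 h 2 min; less 30 min break → 4 h 32 min
Total: 5 h 18 min + 9 h 40 min + 4 h 32 min = 19 h 30 min.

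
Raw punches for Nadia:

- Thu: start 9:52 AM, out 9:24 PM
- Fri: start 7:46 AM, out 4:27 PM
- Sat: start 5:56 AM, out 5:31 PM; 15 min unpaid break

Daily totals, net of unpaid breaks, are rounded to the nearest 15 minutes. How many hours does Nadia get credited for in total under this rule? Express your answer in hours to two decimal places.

Thu: 9:52 AM–9:24 PM = 11 h 32 min → rounds to 11 h 30 min
Fri: 7:46 AM–4:27 PM = 8 h 41 min → rounds to 8 h 45 min
Sat: 5:56 AM–5:31 PM = 11 h 35 min − 15 min = 11 h 20 min → rounds to 11 h 15 min
Total credited: 31 h 30 min.

31.50 hours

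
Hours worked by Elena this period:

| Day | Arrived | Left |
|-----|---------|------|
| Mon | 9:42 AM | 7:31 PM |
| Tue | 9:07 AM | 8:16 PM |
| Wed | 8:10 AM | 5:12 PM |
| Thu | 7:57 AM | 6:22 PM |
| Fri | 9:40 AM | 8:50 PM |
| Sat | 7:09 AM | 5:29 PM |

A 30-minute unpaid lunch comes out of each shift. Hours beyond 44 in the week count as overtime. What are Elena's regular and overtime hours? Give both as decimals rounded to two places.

Regular 44.00 hours, overtime 14.92 hours

Mon: 9:42 AM–7:31 PM = 9 h 49 min; less 30 min break → 9 h 19 min
Tue: 9:07 AM–8:16 PM = 11 h 9 min; less 30 min break → 10 h 39 min
Wed: 8:10 AM–5:12 PM = 9 h 2 min; less 30 min break → 8 h 32 min
Thu: 7:57 AM–6:22 PM = 10 h 25 min; less 30 min break → 9 h 55 min
Fri: 9:40 AM–8:50 PM = 11 h 10 min; less 30 min break → 10 h 40 min
Sat: 7:09 AM–5:29 PM = 10 h 20 min; less 30 min break → 9 h 50 min
Total worked: 58 h 55 min = 58.92 h.
Threshold 44 h → overtime 14 h 55 min, regular 44 h 0 min.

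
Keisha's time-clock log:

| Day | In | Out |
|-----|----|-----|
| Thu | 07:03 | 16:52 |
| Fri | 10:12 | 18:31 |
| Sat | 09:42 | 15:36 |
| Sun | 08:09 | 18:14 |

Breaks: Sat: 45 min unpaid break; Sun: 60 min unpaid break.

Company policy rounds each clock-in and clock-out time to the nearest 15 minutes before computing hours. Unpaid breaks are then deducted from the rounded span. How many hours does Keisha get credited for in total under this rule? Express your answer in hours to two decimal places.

Thu: in 07:03→07:00, out 16:52→16:45; 9 h 45 min
Fri: in 10:12→10:15, out 18:31→18:30; 8 h 15 min
Sat: in 09:42→09:45, out 15:36→15:30; 5 h 45 min − 45 min = 5 h 0 min
Sun: in 08:09→08:15, out 18:14→18:15; 10 h 0 min − 60 min = 9 h 0 min
Total credited: 32 h 0 min.

32.00 hours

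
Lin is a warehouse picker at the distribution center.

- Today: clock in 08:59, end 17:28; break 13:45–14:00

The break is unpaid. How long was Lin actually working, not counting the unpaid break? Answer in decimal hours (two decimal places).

Today: 08:59–17:28 = 8 h 29 min; less 15 min break → 8 h 14 min

8.23 hours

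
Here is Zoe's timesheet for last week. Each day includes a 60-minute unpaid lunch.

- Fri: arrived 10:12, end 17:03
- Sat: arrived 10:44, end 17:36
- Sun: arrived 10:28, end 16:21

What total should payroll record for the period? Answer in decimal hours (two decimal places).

Fri: 10:12–17:03 = 6 h 51 min; less 60 min break → 5 h 51 min
Sat: 10:44–17:36 = 6 h 52 min; less 60 min break → 5 h 52 min
Sun: 10:28–16:21 = 5 h 53 min; less 60 min break → 4 h 53 min
Total: 5 h 51 min + 5 h 52 min + 4 h 53 min = 16 h 36 min.

16.60 hours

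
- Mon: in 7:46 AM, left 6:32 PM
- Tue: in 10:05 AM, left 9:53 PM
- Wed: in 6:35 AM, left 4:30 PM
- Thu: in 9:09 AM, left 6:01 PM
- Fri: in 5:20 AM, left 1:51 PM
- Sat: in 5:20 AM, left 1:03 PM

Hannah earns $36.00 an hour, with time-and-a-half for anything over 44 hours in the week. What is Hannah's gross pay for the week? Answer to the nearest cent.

Mon: 7:46 AM–6:32 PM = 10 h 46 min
Tue: 10:05 AM–9:53 PM = 11 h 48 min
Wed: 6:35 AM–4:30 PM = 9 h 55 min
Thu: 9:09 AM–6:01 PM = 8 h 52 min
Fri: 5:20 AM–1:51 PM = 8 h 31 min
Sat: 5:20 AM–1:03 PM = 7 h 43 min
Total worked: 57 h 35 min = 3455 min.
Regular 44 h 0 min = 2640 min at $36.00/h; overtime 13 h 35 min = 815 min at $54.00/h.
Pay = (2640 × $36.00 + 815 × $54.00) ÷ 60 = $2317.50.

$2317.50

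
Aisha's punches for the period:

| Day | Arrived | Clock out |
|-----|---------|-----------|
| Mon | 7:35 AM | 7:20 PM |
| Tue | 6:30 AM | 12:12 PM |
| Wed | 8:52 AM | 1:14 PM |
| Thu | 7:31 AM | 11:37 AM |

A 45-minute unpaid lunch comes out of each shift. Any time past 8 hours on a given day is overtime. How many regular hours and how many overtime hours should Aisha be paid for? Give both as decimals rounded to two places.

Regular 19.92 hours, overtime 3.00 hours

Mon: 7:35 AM–7:20 PM = 11 h 45 min; less 45 min break → 11 h 0 min
Tue: 6:30 AM–12:12 PM = 5 h 42 min; less 45 min break → 4 h 57 min
Wed: 8:52 AM–1:14 PM = 4 h 22 min; less 45 min break → 3 h 37 min
Thu: 7:31 AM–11:37 AM = 4 h 6 min; less 45 min break → 3 h 21 min
Mon reg 8 h 0 min / OT 3 h 0 min; Tue reg 4 h 57 min / OT 0 h 0 min; Wed reg 3 h 37 min / OT 0 h 0 min; Thu reg 3 h 21 min / OT 0 h 0 min.
Totals: regular 19 h 55 min, overtime 3 h 0 min.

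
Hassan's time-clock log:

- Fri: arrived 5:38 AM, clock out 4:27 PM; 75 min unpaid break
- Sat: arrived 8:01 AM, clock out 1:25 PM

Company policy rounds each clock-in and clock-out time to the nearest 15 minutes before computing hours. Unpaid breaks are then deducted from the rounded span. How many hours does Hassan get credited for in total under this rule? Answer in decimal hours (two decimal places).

Fri: in 5:38 AM→5:45 AM, out 4:27 PM→4:30 PM; 10 h 45 min − 75 min = 9 h 30 min
Sat: in 8:01 AM→8:00 AM, out 1:25 PM→1:30 PM; 5 h 30 min
Total credited: 15 h 0 min.

15.00 hours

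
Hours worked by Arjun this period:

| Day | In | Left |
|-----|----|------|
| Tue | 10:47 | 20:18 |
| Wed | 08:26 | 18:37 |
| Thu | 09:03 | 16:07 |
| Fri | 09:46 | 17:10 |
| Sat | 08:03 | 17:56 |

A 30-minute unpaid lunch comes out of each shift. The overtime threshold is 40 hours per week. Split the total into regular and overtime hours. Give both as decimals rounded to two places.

Regular 40.00 hours, overtime 1.55 hours

Tue: 10:47–20:18 = 9 h 31 min; less 30 min break → 9 h 1 min
Wed: 08:26–18:37 = 10 h 11 min; less 30 min break → 9 h 41 min
Thu: 09:03–16:07 = 7 h 4 min; less 30 min break → 6 h 34 min
Fri: 09:46–17:10 = 7 h 24 min; less 30 min break → 6 h 54 min
Sat: 08:03–17:56 = 9 h 53 min; less 30 min break → 9 h 23 min
Total worked: 41 h 33 min = 41.55 h.
Threshold 40 h → overtime 1 h 33 min, regular 40 h 0 min.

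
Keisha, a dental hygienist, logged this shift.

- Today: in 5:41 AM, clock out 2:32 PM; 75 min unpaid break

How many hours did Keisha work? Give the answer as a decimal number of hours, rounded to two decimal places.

Today: 5:41 AM–2:32 PM = 8 h 51 min; less 75 min break → 7 h 36 min

7.60 hours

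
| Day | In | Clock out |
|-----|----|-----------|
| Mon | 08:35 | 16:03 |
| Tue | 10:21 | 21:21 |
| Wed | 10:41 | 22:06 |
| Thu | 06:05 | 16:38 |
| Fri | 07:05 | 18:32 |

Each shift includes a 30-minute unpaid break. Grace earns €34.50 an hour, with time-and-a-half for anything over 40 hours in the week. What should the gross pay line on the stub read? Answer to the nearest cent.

€1865.59

Mon: 08:35–16:03 = 7 h 28 min; less 30 min break → 6 h 58 min
Tue: 10:21–21:21 = 11 h 0 min; less 30 min break → 10 h 30 min
Wed: 10:41–22:06 = 11 h 25 min; less 30 min break → 10 h 55 min
Thu: 06:05–16:38 = 10 h 33 min; less 30 min break → 10 h 3 min
Fri: 07:05–18:32 = 11 h 27 min; less 30 min break → 10 h 57 min
Total worked: 49 h 23 min = 2963 min.
Regular 40 h 0 min = 2400 min at €34.50/h; overtime 9 h 23 min = 563 min at €51.75/h.
Pay = (2400 × €34.50 + 563 × €51.75) ÷ 60 = €1865.59.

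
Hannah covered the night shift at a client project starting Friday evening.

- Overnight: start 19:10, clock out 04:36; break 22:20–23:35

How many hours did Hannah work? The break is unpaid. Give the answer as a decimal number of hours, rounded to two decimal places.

Overnight: 19:10 → midnight = 4 h 50 min; midnight → 04:36 = 4 h 36 min; span 9 h 26 min; less 75 min break → 8 h 11 min

8.18 hours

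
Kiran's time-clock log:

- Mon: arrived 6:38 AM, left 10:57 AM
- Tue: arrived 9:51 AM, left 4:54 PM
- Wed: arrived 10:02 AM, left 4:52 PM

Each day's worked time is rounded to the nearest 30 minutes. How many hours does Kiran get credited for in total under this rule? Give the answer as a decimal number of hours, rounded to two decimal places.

Mon: 6:38 AM–10:57 AM = 4 h 19 min → rounds to 4 h 30 min
Tue: 9:51 AM–4:54 PM = 7 h 3 min → rounds to 7 h 0 min
Wed: 10:02 AM–4:52 PM = 6 h 50 min → rounds to 7 h 0 min
Total credited: 18 h 30 min.

18.50 hours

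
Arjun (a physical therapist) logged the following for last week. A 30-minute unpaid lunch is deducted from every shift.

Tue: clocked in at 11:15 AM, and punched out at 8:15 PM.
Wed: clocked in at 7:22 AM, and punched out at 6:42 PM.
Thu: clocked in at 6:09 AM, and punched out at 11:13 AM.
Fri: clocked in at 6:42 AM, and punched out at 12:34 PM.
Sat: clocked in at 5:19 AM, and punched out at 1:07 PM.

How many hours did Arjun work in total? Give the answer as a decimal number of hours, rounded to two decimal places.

Tue: 11:15 AM–8:15 PM = 9 h 0 min; less 30 min break → 8 h 30 min
Wed: 7:22 AM–6:42 PM = 11 h 20 min; less 30 min break → 10 h 50 min
Thu: 6:09 AM–11:13 AM = 5 h 4 min; less 30 min break → 4 h 34 min
Fri: 6:42 AM–12:34 PM = 5 h 52 min; less 30 min break → 5 h 22 min
Sat: 5:19 AM–1:07 PM = 7 h 48 min; less 30 min break → 7 h 18 min
Total: 8 h 30 min + 10 h 50 min + 4 h 34 min + 5 h 22 min + 7 h 18 min = 36 h 34 min.

36.57 hours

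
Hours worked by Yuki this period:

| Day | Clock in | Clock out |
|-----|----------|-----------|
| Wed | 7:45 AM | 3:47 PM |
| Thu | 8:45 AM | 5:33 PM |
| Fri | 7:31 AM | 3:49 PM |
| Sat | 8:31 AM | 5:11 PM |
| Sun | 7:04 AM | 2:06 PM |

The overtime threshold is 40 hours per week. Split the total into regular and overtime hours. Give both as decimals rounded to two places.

Regular 40.00 hours, overtime 0.83 hours

Wed: 7:45 AM–3:47 PM = 8 h 2 min
Thu: 8:45 AM–5:33 PM = 8 h 48 min
Fri: 7:31 AM–3:49 PM = 8 h 18 min
Sat: 8:31 AM–5:11 PM = 8 h 40 min
Sun: 7:04 AM–2:06 PM = 7 h 2 min
Total worked: 40 h 50 min = 40.83 h.
Threshold 40 h → overtime 0 h 50 min, regular 40 h 0 min.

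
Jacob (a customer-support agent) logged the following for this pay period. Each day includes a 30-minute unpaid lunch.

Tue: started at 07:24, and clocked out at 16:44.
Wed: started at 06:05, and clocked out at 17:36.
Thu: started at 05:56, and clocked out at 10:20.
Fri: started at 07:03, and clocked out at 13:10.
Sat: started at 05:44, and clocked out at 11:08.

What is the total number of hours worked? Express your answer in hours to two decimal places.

Tue: 07:24–16:44 = 9 h 20 min; less 30 min break → 8 h 50 min
Wed: 06:05–17:36 = 11 h 31 min; less 30 min break → 11 h 1 min
Thu: 05:56–10:20 = 4 h 24 min; less 30 min break → 3 h 54 min
Fri: 07:03–13:10 = 6 h 7 min; less 30 min break → 5 h 37 min
Sat: 05:44–11:08 = 5 h 24 min; less 30 min break → 4 h 54 min
Total: 8 h 50 min + 11 h 1 min + 3 h 54 min + 5 h 37 min + 4 h 54 min = 34 h 16 min.

34.27 hours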